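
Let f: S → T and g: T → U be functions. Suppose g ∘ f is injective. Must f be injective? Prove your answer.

injective

Suppose f(a) = f(b). Applying g: (g ∘ f)(a) = (g ∘ f)(b). Since g ∘ f is injective, a = b. Thus f is injective.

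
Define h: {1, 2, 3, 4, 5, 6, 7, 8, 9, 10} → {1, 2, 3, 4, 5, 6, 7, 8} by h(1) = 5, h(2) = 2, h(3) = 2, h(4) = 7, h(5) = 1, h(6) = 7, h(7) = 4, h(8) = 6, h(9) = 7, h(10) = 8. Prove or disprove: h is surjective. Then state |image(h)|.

No element maps to 3, so h is not surjective.
The image of h is {1, 2, 4, 5, 6, 7, 8}, which has 7 elements.

7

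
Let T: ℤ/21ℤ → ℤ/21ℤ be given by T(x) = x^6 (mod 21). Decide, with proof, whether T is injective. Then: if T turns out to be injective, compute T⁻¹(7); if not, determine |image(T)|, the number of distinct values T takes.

T(1) = 1^6 = 1.
T(2): Repeated squaring mod 21: 2^1 ≡ 2, 2^2 ≡ 2² = 4, 2^4 ≡ 4² = 16. Since 6 = 4 + 2, 2^6 ≡ 16·4: 16·4 = 64 ≡ 1. So 2^6 ≡ 1 (mod 21).
So T(1) = T(2) = 1 while 1 ≠ 2, therefore T is not injective.
Since T is not injective, we determine |image(T)|. Computing x^6 mod 21 for each x (by repeated squaring, reducing mod 21 at every step), the values T(0), T(1), …, T(20) are: 0, 1, 1, 15, 1, 1, 15, 7, 1, 15, 1, 1, 15, 1, 7, 15, 1, 1, 15, 1, 1.
The distinct values are {0, 1, 7, 15}; there are 4 of them.

4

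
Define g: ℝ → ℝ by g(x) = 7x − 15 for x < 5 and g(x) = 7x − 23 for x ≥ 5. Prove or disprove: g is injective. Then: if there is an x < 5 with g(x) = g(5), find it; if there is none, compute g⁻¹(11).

Both pieces are strictly increasing (slopes 7 and 7), so each is injective on its own interval.
The left piece maps (−∞, 5) onto (−∞, 20); the right piece maps [5, ∞) onto [12, ∞).
These images overlap. In particular g(5) = 12 (right piece), and solving 7x − 15 = 12 on the left piece gives x = 27/7 < 5.
So g(27/7) = g(5) with 27/7 ≠ 5, and g is not injective. This x = 27/7 is the requested value below 5.

27/7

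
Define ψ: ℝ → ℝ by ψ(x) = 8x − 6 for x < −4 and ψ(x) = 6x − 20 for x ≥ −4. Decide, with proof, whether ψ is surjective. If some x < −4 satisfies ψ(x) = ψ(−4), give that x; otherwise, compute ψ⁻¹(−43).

Both pieces are strictly increasing (slopes 8 and 6), so each is injective on its own interval.
The left piece maps (−∞, −4) onto (−∞, −38); the right piece maps [−4, ∞) onto [−44, ∞).
The union (−∞, −38) ∪ [−44, ∞) covers ℝ, so ψ is surjective.
For the follow-up: the images overlap, so an x < −4 with ψ(x) = ψ(−4) exists. ψ(−4) = −44; solving 8x − 6 = −44 for x < −4 gives x = (−44 + 6)/8 = −19/4.

-19/4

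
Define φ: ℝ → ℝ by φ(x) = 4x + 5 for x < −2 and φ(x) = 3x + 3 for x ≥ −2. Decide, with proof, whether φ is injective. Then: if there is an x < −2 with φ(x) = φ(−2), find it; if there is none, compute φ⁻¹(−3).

-2

Both pieces are strictly increasing (slopes 4 and 3), so each is injective on its own interval.
The left piece maps (−∞, −2) onto (−∞, −3); the right piece maps [−2, ∞) onto [−3, ∞).
These images are disjoint, so no value is attained by both pieces. Hence φ is injective.
Because the two images are disjoint, no x < −2 has φ(x) = φ(−2), so we compute φ⁻¹(−3): −3 lies in [−3, ∞), so solve 3x + 3 = −3: x = (−3 − 3)/3 = −2.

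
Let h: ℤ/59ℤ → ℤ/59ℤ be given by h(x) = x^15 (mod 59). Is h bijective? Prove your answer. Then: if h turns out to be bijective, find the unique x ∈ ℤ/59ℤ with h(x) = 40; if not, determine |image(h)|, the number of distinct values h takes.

Since 59 is prime, the nonzero elements of ℤ/59ℤ form a cyclic group of order 58.
As gcd(15, 58) = 1, raising to the 15th power is a bijection on this group: if u^15 ≡ v^15 then (uv^{−1})^15 = 1, and the only element of order dividing gcd(15, 58) = 1 is 1, so u = v.
With h(0) = 0 this makes h injective on all of ℤ/59ℤ, hence bijective (finite equal-size domain and codomain). In particular h is bijective.
Since h is bijective, we find the preimage of 40. The inverse of x ↦ x^15 on (ℤ/59ℤ)^× is x ↦ x^31, because 15·31 = 465 = 8·58 + 1 ≡ 1 (mod 58) and x^{58} = 1 for x ≠ 0 (Fermat). So h⁻¹(40) = 40^31 mod 59.
Repeated squaring mod 59: 40^1 ≡ 40, 40^2 ≡ 40² = 1600 ≡ 7, 40^4 ≡ 7² = 49, 40^8 ≡ 49² = 2401 ≡ 41, 40^16 ≡ 41² = 1681 ≡ 29. Since 31 = 16 + 8 + 4 + 2 + 1, 40^31 ≡ 29·41·49·7·40: 29·41 = 1189 ≡ 9, then 9·49 = 441 ≡ 28, then 28·7 = 196 ≡ 19, then 19·40 = 760 ≡ 52. So 40^31 ≡ 52 (mod 59).
Hence h⁻¹(40) = 52.

52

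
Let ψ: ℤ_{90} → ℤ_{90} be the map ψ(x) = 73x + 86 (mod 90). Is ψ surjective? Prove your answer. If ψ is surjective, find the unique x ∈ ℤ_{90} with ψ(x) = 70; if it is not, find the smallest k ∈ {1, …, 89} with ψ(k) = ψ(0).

38

Since gcd(73, 90) = 1, 73 is invertible modulo 90. Euclid's algorithm: 90 = 1·73 + 17, 73 = 4·17 + 5, 17 = 3·5 + 2, 5 = 2·2 + 1; back-substituting gives 1 = 37·73 − 30·90, so 73⁻¹ ≡ 37 (mod 90).
Then y ↦ 37(y − 86) is a two-sided inverse to ψ, so every y ∈ ℤ_{90} has a preimage.
So ψ is surjective.
Since ψ is surjective, we compute ψ⁻¹(70): solve 73x + 86 ≡ 70 (mod 90), i.e. 73x ≡ 74 (mod 90).
Multiplying by 73⁻¹ = 37 gives x ≡ 37·74 = 2738 = 30·90 + 38 ≡ 38 (mod 90).
Check: ψ(38) = 73·38 + 86 = 2860 = 31·90 + 70 ≡ 70 (mod 90).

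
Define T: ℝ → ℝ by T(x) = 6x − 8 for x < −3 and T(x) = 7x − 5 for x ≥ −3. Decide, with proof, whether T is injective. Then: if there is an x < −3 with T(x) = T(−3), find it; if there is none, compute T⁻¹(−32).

Both pieces are strictly increasing (slopes 6 and 7), so each is injective on its own interval.
The left piece maps (−∞, −3) onto (−∞, −26); the right piece maps [−3, ∞) onto [−26, ∞).
These images are disjoint, so no value is attained by both pieces. So T is injective.
Because the two images are disjoint, no x < −3 has T(x) = T(−3), so we compute T⁻¹(−32): −32 lies in (−∞, −26), so solve 6x − 8 = −32: x = (−32 + 8)/6 = −4.

-4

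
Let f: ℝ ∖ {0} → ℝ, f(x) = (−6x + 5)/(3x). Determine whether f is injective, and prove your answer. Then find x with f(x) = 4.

5/18

Suppose f(x_1) = f(x_2). Cross-multiplying: (−6x_1 + 5)(3x_2) = (−6x_2 + 5)(3x_1).
Expanding both sides and cancelling the symmetric terms leaves −15·(x_1 − x_2) = 0. Since −15 ≠ 0, x_1 = x_2. Therefore f is injective.
Solving f(x) = 4: cross-multiplying gives −6x + 5 = 4(3x), which rearranges to −18x = −5, so x = 5/18.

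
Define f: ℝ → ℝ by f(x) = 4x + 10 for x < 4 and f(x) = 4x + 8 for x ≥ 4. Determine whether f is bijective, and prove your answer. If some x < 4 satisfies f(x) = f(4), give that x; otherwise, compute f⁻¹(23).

7/2

Both pieces are strictly increasing (slopes 4 and 4), so each is injective on its own interval.
The left piece maps (−∞, 4) onto (−∞, 26); the right piece maps [4, ∞) onto [24, ∞).
These images overlap. In particular f(4) = 24 (right piece), and solving 4x + 10 = 24 on the left piece gives x = 7/2 < 4.
So f(7/2) = f(4) with 7/2 ≠ 4, and f is not injective, hence not bijective. This x = 7/2 is the requested value below 4.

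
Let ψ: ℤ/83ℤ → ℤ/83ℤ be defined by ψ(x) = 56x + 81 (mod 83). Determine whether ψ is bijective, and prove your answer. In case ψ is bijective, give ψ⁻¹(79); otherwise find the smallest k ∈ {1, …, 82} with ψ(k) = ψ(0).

80

By definition, ψ is injective if ψ(a) = ψ(b) implies a = b.
If ψ(a) = ψ(b), then 56a ≡ 56b (mod 83). Because gcd(56, 83) = 1, we may cancel 56 to get a ≡ b (mod 83).
We now compute 56⁻¹ mod 83 explicitly. Euclid's algorithm: 83 = 1·56 + 27, 56 = 2·27 + 2, 27 = 13·2 + 1; back-substituting gives 1 = 43·56 − 29·83, so 56⁻¹ ≡ 43 (mod 83).
Then y ↦ 43(y − 81) is a two-sided inverse to ψ, so every y ∈ ℤ/83ℤ has a preimage.
So ψ is bijective.
Since ψ is bijective, we compute ψ⁻¹(79): solve 56x + 81 ≡ 79 (mod 83), i.e. 56x ≡ 81 (mod 83).
Multiplying by 56⁻¹ = 43 gives x ≡ 43·81 = 3483 = 41·83 + 80 ≡ 80 (mod 83).
Check: ψ(80) = 56·80 + 81 = 4561 = 54·83 + 79 ≡ 79 (mod 83).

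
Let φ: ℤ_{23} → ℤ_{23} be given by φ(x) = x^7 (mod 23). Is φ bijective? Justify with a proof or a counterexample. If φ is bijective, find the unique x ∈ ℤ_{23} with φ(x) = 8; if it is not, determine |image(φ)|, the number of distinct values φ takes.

4

Since 23 is prime, the nonzero elements of ℤ_{23} form a cyclic group of order 22.
As gcd(7, 22) = 1, raising to the 7th power is a bijection on this group: if u^7 ≡ v^7 then (uv^{−1})^7 = 1, and the only element of order dividing gcd(7, 22) = 1 is 1, so u = v.
With φ(0) = 0 this makes φ injective on all of ℤ_{23}, hence bijective (finite equal-size domain and codomain). In particular φ is bijective.
Since φ is bijective, we find the preimage of 8. The inverse of x ↦ x^7 on (ℤ_{23})^× is x ↦ x^19, because 7·19 = 133 = 6·22 + 1 ≡ 1 (mod 22) and x^{22} = 1 for x ≠ 0 (Fermat). So φ⁻¹(8) = 8^19 mod 23.
Repeated squaring mod 23: 8^1 ≡ 8, 8^2 ≡ 8² = 64 ≡ 18, 8^4 ≡ 18² = 324 ≡ 2, 8^8 ≡ 2² = 4, 8^16 ≡ 4² = 16. Since 19 = 16 + 2 + 1, 8^19 ≡ 16·18·8: 16·18 = 288 ≡ 12, then 12·8 = 96 ≡ 4. So 8^19 ≡ 4 (mod 23).
Hence φ⁻¹(8) = 4.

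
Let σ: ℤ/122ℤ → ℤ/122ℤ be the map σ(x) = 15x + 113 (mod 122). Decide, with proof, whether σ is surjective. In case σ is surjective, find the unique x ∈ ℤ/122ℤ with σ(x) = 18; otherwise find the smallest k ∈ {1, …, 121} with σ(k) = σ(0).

Since gcd(15, 122) = 1, 15 is invertible modulo 122. Euclid's algorithm: 122 = 8·15 + 2, 15 = 7·2 + 1; back-substituting gives 1 = 57·15 − 7·122, so 15⁻¹ ≡ 57 (mod 122).
Then y ↦ 57(y − 113) is a two-sided inverse to σ, so every y ∈ ℤ/122ℤ has a preimage.
So σ is surjective.
Since σ is surjective, we compute σ⁻¹(18): solve 15x + 113 ≡ 18 (mod 122), i.e. 15x ≡ 27 (mod 122).
Multiplying by 15⁻¹ = 57 gives x ≡ 57·27 = 1539 = 12·122 + 75 ≡ 75 (mod 122).
Check: σ(75) = 15·75 + 113 = 1238 = 10·122 + 18 ≡ 18 (mod 122).

75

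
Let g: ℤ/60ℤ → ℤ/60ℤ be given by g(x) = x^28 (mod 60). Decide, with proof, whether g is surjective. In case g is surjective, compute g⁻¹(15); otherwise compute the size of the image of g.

8

g(2): Repeated squaring mod 60: 2^1 ≡ 2, 2^2 ≡ 2² = 4, 2^4 ≡ 4² = 16, 2^8 ≡ 16² = 256 ≡ 16, 2^16 ≡ 16² = 256 ≡ 16. Since 28 = 16 + 8 + 4, 2^28 ≡ 16·16·16: 16·16 = 256 ≡ 16, then 16·16 = 256 ≡ 16. So 2^28 ≡ 16 (mod 60).
g(4): Repeated squaring mod 60: 4^1 ≡ 4, 4^2 ≡ 4² = 16, 4^4 ≡ 16² = 256 ≡ 16, 4^8 ≡ 16² = 256 ≡ 16, 4^16 ≡ 16² = 256 ≡ 16. Since 28 = 16 + 8 + 4, 4^28 ≡ 16·16·16: 16·16 = 256 ≡ 16, then 16·16 = 256 ≡ 16. So 4^28 ≡ 16 (mod 60).
So g(2) = g(4) = 16 while 2 ≠ 4, therefore g is not injective.
A non-injective map from the 60-element set ℤ/60ℤ to itself takes at most 59 distinct values, so it cannot be surjective. Thus g is not surjective.
Since g is not surjective, we determine |image(g)|. Computing x^28 mod 60 for each x (by repeated squaring, reducing mod 60 at every step), the values g(0), g(1), …, g(59) are: 0, 1, 16, 21, 16, 25, 36, 1, 16, 21, 40, 1, 36, 1, 16, 45, 16, 1, 36, 1, 40, 21, 16, 1, 36, 25, 16, 21, 16, 1, 0, 1, 16, 21, 16, 25, 36, 1, 16, 21, 40, 1, 36, 1, 16, 45, 16, 1, 36, 1, 40, 21, 16, 1, 36, 25, 16, 21, 16, 1.
The distinct values are {0, 1, 16, 21, 25, 36, 40, 45}; there are 8 of them.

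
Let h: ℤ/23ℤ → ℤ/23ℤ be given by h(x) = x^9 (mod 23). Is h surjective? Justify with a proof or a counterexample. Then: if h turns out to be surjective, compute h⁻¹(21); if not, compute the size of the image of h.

14

Since 23 is prime, the nonzero elements of ℤ/23ℤ form a cyclic group of order 22.
As gcd(9, 22) = 1, raising to the 9th power is a bijection on this group: if u^9 ≡ v^9 then (uv^{−1})^9 = 1, and the only element of order dividing gcd(9, 22) = 1 is 1, so u = v.
With h(0) = 0 this makes h injective on all of ℤ/23ℤ, hence bijective (finite equal-size domain and codomain). In particular h is surjective.
Since h is surjective, we find the preimage of 21. The inverse of x ↦ x^9 on (ℤ/23ℤ)^× is x ↦ x^5, because 9·5 = 45 = 2·22 + 1 ≡ 1 (mod 22) and x^{22} = 1 for x ≠ 0 (Fermat). So h⁻¹(21) = 21^5 mod 23.
Repeated squaring mod 23: 21^1 ≡ 21, 21^2 ≡ 21² = 441 ≡ 4, 21^4 ≡ 4² = 16. Since 5 = 4 + 1, 21^5 ≡ 16·21: 16·21 = 336 ≡ 14. So 21^5 ≡ 14 (mod 23).
Hence h⁻¹(21) = 14.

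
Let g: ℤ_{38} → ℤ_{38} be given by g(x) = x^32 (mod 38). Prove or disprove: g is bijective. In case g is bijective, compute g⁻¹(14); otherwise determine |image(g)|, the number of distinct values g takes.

20

g(18): Repeated squaring mod 38: 18^1 ≡ 18, 18^2 ≡ 18² = 324 ≡ 20, 18^4 ≡ 20² = 400 ≡ 20, 18^8 ≡ 20² = 400 ≡ 20, 18^16 ≡ 20² = 400 ≡ 20, 18^32 ≡ 20² = 400 ≡ 20. So 18^32 ≡ 20 (mod 38).
g(20): Repeated squaring mod 38: 20^1 ≡ 20, 20^2 ≡ 20² = 400 ≡ 20, 20^4 ≡ 20² = 400 ≡ 20, 20^8 ≡ 20² = 400 ≡ 20, 20^16 ≡ 20² = 400 ≡ 20, 20^32 ≡ 20² = 400 ≡ 20. So 20^32 ≡ 20 (mod 38).
So g(18) = g(20) = 20 while 18 ≠ 20, thus g is not injective, hence not bijective.
Since g is not bijective, we determine |image(g)|. Computing x^32 mod 38 for each x (by repeated squaring, reducing mod 38 at every step), the values g(0), g(1), …, g(37) are: 0, 1, 6, 23, 36, 9, 24, 11, 26, 35, 16, 7, 30, 5, 28, 17, 4, 25, 20, 19, 20, 25, 4, 17, 28, 5, 30, 7, 16, 35, 26, 11, 24, 9, 36, 23, 6, 1.
The distinct values are {0, 1, 4, 5, 6, 7, 9, 11, 16, 17, 19, 20, 23, 24, 25, 26, 28, 30, 35, 36}; there are 20 of them.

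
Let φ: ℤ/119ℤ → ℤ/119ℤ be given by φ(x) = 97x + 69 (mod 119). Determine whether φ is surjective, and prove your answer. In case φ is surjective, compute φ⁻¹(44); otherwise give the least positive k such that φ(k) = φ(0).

39

Recall: surjectivity means every element of the codomain has a preimage under φ.
Since gcd(97, 119) = 1, 97 is invertible modulo 119. Euclid's algorithm: 119 = 1·97 + 22, 97 = 4·22 + 9, 22 = 2·9 + 4, 9 = 2·4 + 1; back-substituting gives 1 = 27·97 − 22·119, so 97⁻¹ ≡ 27 (mod 119).
For any y ∈ ℤ/119ℤ, x = 27(y − 69) mod 119 satisfies φ(x) = 97·27(y − 69) + 69 ≡ y (since 97·27 ≡ 1 mod 119). So every y has a preimage.
So φ is surjective.
Since φ is surjective, we find φ⁻¹(44): we need 97x ≡ 44 − 69 ≡ 94 (mod 119). Using 97⁻¹ = 27: x ≡ 27·94 = 2538 = 21·119 + 39, so x = 39.
Check: φ(39) = 97·39 + 69 = 3852 = 32·119 + 44 ≡ 44 (mod 119).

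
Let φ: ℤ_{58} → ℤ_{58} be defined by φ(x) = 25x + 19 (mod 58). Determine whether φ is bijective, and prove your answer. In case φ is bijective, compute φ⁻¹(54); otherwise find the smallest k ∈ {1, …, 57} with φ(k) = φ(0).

13

Recall that φ is injective when φ(s) = φ(t) forces s = t.
Suppose φ(s) = φ(t) in ℤ_{58}. Then 25s + 19 ≡ 25t + 19 (mod 58), thus 25(s − t) ≡ 0 (mod 58).
Since gcd(25, 58) = 1, 25 is invertible modulo 58, thus s − t ≡ 0 (mod 58), i.e. s = t.
We now compute 25⁻¹ mod 58 explicitly. Euclid's algorithm: 58 = 2·25 + 8, 25 = 3·8 + 1; back-substituting gives 1 = 7·25 − 3·58, so 25⁻¹ ≡ 7 (mod 58).
For any y ∈ ℤ_{58}, x = 7(y − 19) mod 58 satisfies φ(x) = 25·7(y − 19) + 19 ≡ y (since 25·7 ≡ 1 mod 58). So every y has a preimage.
So φ is bijective.
Since φ is bijective, we compute φ⁻¹(54): solve 25x + 19 ≡ 54 (mod 58), i.e. 25x ≡ 35 (mod 58).
Multiplying by 25⁻¹ = 7 gives x ≡ 7·35 = 245 = 4·58 + 13 ≡ 13 (mod 58).
Check: φ(13) = 25·13 + 19 = 344 = 5·58 + 54 ≡ 54 (mod 58).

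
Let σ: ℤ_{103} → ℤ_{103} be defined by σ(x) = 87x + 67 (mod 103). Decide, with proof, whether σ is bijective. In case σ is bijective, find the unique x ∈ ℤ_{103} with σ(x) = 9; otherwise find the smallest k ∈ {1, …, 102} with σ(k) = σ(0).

68

Recall: σ is injective when σ(u) = σ(v) forces u = v.
If σ(u) = σ(v), then 87u ≡ 87v (mod 103). Because gcd(87, 103) = 1, we may cancel 87 to get u ≡ v (mod 103).
We now compute 87⁻¹ mod 103 explicitly. Euclid's algorithm: 103 = 1·87 + 16, 87 = 5·16 + 7, 16 = 2·7 + 2, 7 = 3·2 + 1; back-substituting gives 1 = 45·87 − 38·103, so 87⁻¹ ≡ 45 (mod 103).
Then y ↦ 45(y − 67) is a two-sided inverse to σ, so every y ∈ ℤ_{103} has a preimage.
So σ is bijective.
Since σ is bijective, we find σ⁻¹(9): we need 87x ≡ 9 − 67 ≡ 45 (mod 103). Using 87⁻¹ = 45: x ≡ 45·45 = 2025 = 19·103 + 68, so x = 68.
Check: σ(68) = 87·68 + 67 = 5983 = 58·103 + 9 ≡ 9 (mod 103).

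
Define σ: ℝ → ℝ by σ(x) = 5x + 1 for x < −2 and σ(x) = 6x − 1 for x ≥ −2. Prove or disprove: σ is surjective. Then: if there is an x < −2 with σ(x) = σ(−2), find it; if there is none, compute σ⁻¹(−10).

Both pieces are strictly increasing (slopes 5 and 6), so each is injective on its own interval.
The left piece maps (−∞, −2) onto (−∞, −9); the right piece maps [−2, ∞) onto [−13, ∞).
The union (−∞, −9) ∪ [−13, ∞) covers ℝ, so σ is surjective.
For the follow-up: the images overlap, so an x < −2 with σ(x) = σ(−2) exists. σ(−2) = −13; solving 5x + 1 = −13 for x < −2 gives x = (−13 − 1)/5 = −14/5.

-14/5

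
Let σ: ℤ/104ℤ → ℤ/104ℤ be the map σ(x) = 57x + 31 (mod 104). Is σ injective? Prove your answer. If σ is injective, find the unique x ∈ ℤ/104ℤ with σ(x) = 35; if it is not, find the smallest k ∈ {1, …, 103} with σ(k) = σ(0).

Suppose σ(a) = σ(b) in ℤ/104ℤ. Then 57a + 31 ≡ 57b + 31 (mod 104), thus 57(a − b) ≡ 0 (mod 104).
Since gcd(57, 104) = 1, 57 is invertible modulo 104, therefore a − b ≡ 0 (mod 104), i.e. a = b.
Hence σ is injective.
We now compute 57⁻¹ mod 104 explicitly. Euclid's algorithm: 104 = 1·57 + 47, 57 = 1·47 + 10, 47 = 4·10 + 7, 10 = 1·7 + 3, 7 = 2·3 + 1; back-substituting gives 1 = 73·57 − 40·104, so 57⁻¹ ≡ 73 (mod 104).
Since σ is injective, we compute σ⁻¹(35): solve 57x + 31 ≡ 35 (mod 104), i.e. 57x ≡ 4 (mod 104).
Multiplying by 57⁻¹ = 73 gives x ≡ 73·4 = 292 = 2·104 + 84 ≡ 84 (mod 104).
Check: σ(84) = 57·84 + 31 = 4819 = 46·104 + 35 ≡ 35 (mod 104).

84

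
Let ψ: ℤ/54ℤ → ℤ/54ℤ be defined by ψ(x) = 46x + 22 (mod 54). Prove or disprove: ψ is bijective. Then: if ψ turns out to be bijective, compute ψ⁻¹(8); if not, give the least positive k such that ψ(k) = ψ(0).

27

Recall: ψ is injective when ψ(a) = ψ(b) forces a = b.
We have gcd(46, 54) = 2 > 1. Taking a = 0 and b = 27: ψ(0) = 22 and ψ(27) = 46·27 + 22 = 1264 ≡ 22 (mod 54).
So ψ(0) = ψ(27) while 0 ≠ 27, so ψ is not injective, hence not bijective.
Since ψ is not bijective, we find the least positive k with ψ(k) = ψ(0): this means 46k ≡ 0 (mod 54), i.e. 54 ∣ 46k. Since gcd(46, 54) = 2, dividing through by 2 this holds exactly when 27 ∣ 23k, and as gcd(23, 27) = 1, exactly when 27 ∣ k.
The smallest positive such k is 27.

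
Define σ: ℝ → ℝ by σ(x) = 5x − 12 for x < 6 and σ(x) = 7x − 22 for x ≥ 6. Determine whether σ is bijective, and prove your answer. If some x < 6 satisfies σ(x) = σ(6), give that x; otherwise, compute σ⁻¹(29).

Both pieces are strictly increasing (slopes 5 and 7), so each is injective on its own interval.
The left piece maps (−∞, 6) onto (−∞, 18); the right piece maps [6, ∞) onto [20, ∞).
The images leave a gap (18 has no preimage), so σ is not surjective, hence not bijective.
Because the two images are disjoint, no x < 6 has σ(x) = σ(6), so we compute σ⁻¹(29): 29 lies in [20, ∞), so solve 7x − 22 = 29: x = (29 + 22)/7 = 51/7.

51/7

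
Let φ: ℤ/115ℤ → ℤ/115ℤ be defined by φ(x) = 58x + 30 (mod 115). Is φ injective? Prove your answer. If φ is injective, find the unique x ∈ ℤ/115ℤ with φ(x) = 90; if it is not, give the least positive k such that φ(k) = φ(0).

Recall that φ is injective if φ(x_1) = φ(x_2) implies x_1 = x_2.
If φ(x_1) = φ(x_2), then 58x_1 ≡ 58x_2 (mod 115). Because gcd(58, 115) = 1, we may cancel 58 to get x_1 ≡ x_2 (mod 115).
Thus φ is injective.
We now compute 58⁻¹ mod 115 explicitly. Euclid's algorithm: 115 = 1·58 + 57, 58 = 1·57 + 1; back-substituting gives 1 = 2·58 − 1·115, so 58⁻¹ ≡ 2 (mod 115).
Since φ is injective, we find φ⁻¹(90): we need 58x ≡ 90 − 30 ≡ 60 (mod 115). Using 58⁻¹ = 2: x ≡ 2·60 = 120 = 1·115 + 5, so x = 5.
Check: φ(5) = 58·5 + 30 = 320 = 2·115 + 90 ≡ 90 (mod 115).

5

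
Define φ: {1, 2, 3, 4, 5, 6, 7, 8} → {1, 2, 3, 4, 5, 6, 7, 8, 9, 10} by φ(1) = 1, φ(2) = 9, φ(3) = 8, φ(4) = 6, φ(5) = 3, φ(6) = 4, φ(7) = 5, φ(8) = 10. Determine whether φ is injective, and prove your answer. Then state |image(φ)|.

The values φ(1), …, φ(8) are 1, 9, 8, 6, 3, 4, 5, 10 — all distinct.
So φ(x_1) = φ(x_2) only when x_1 = x_2, and φ is injective.
The image of φ is {1, 3, 4, 5, 6, 8, 9, 10}, which has 8 elements.

8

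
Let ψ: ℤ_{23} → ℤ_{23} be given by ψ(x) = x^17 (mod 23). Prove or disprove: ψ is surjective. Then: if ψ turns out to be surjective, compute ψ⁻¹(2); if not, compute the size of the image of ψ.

4

Since 23 is prime, the nonzero elements of ℤ_{23} form a cyclic group of order 22.
As gcd(17, 22) = 1, raising to the 17th power is a bijection on this group: if x_1^17 ≡ x_2^17 then (x_1x_2^{−1})^17 = 1, and the only element of order dividing gcd(17, 22) = 1 is 1, so x_1 = x_2.
With ψ(0) = 0 this makes ψ injective on all of ℤ_{23}, hence bijective (finite equal-size domain and codomain). In particular ψ is surjective.
Since ψ is surjective, we find the preimage of 2. The inverse of x ↦ x^17 on (ℤ_{23})^× is x ↦ x^13, because 17·13 = 221 = 10·22 + 1 ≡ 1 (mod 22) and x^{22} = 1 for x ≠ 0 (Fermat). So ψ⁻¹(2) = 2^13 mod 23.
Repeated squaring mod 23: 2^1 ≡ 2, 2^2 ≡ 2² = 4, 2^4 ≡ 4² = 16, 2^8 ≡ 16² = 256 ≡ 3. Since 13 = 8 + 4 + 1, 2^13 ≡ 3·16·2: 3·16 = 48 ≡ 2, then 2·2 = 4. So 2^13 ≡ 4 (mod 23).
Hence ψ⁻¹(2) = 4.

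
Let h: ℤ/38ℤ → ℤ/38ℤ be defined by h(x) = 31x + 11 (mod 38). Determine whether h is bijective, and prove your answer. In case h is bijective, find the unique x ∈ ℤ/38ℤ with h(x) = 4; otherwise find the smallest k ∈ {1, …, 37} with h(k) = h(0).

If h(a) = h(b), then 31a ≡ 31b (mod 38). Because gcd(31, 38) = 1, we may cancel 31 to get a ≡ b (mod 38).
We now compute 31⁻¹ mod 38 explicitly. Euclid's algorithm: 38 = 1·31 + 7, 31 = 4·7 + 3, 7 = 2·3 + 1; back-substituting gives 1 = 27·31 − 22·38, so 31⁻¹ ≡ 27 (mod 38).
For any y ∈ ℤ/38ℤ, x = 27(y − 11) mod 38 satisfies h(x) = 31·27(y − 11) + 11 ≡ y (since 31·27 ≡ 1 mod 38). So every y has a preimage.
So h is bijective.
Since h is bijective, we compute h⁻¹(4): solve 31x + 11 ≡ 4 (mod 38), i.e. 31x ≡ 31 (mod 38).
Multiplying by 31⁻¹ = 27 gives x ≡ 27·31 = 837 = 22·38 + 1 ≡ 1 (mod 38).
Check: h(1) = 31·1 + 11 = 42 = 1·38 + 4 ≡ 4 (mod 38).

1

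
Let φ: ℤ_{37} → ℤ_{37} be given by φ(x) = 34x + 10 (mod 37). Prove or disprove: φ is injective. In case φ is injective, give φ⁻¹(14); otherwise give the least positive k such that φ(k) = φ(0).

Recall: φ is injective if φ(x_1) = φ(x_2) implies x_1 = x_2.
Suppose φ(x_1) = φ(x_2) in ℤ_{37}. Then 34x_1 + 10 ≡ 34x_2 + 10 (mod 37), thus 34(x_1 − x_2) ≡ 0 (mod 37).
Since gcd(34, 37) = 1, 34 is invertible modulo 37, so x_1 − x_2 ≡ 0 (mod 37), i.e. x_1 = x_2.
Therefore φ is injective.
We now compute 34⁻¹ mod 37 explicitly. Euclid's algorithm: 37 = 1·34 + 3, 34 = 11·3 + 1; back-substituting gives 1 = 12·34 − 11·37, so 34⁻¹ ≡ 12 (mod 37).
Since φ is injective, we compute φ⁻¹(14): solve 34x + 10 ≡ 14 (mod 37), i.e. 34x ≡ 4 (mod 37).
Multiplying by 34⁻¹ = 12 gives x ≡ 12·4 = 48 = 1·37 + 11 ≡ 11 (mod 37).
Check: φ(11) = 34·11 + 10 = 384 = 10·37 + 14 ≡ 14 (mod 37).

11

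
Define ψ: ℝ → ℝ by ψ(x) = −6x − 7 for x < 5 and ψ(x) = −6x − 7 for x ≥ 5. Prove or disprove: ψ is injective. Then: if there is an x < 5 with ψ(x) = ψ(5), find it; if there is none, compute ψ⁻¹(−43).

Both pieces are strictly decreasing (slopes −6 and −6), so each is injective on its own interval.
The left piece maps (−∞, 5) onto (−37, ∞); the right piece maps [5, ∞) onto (−∞, −37].
These images are disjoint, so no value is attained by both pieces. Hence ψ is injective.
Because the two images are disjoint, no x < 5 has ψ(x) = ψ(5), so we compute ψ⁻¹(−43): −43 lies in (−∞, −37], so solve −6x − 7 = −43: x = (−43 + 7)/(−6) = 6.

6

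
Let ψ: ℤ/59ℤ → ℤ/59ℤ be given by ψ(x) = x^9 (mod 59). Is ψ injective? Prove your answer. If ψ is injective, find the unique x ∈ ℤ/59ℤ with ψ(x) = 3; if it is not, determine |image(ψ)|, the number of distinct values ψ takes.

25

Since 59 is prime, the nonzero elements of ℤ/59ℤ form a cyclic group of order 58.
As gcd(9, 58) = 1, raising to the 9th power is a bijection on this group: if s^9 ≡ t^9 then (st^{−1})^9 = 1, and the only element of order dividing gcd(9, 58) = 1 is 1, so s = t.
With ψ(0) = 0 this makes ψ injective on all of ℤ/59ℤ, hence bijective (finite equal-size domain and codomain). In particular ψ is injective.
Since ψ is injective, we find the preimage of 3. The inverse of x ↦ x^9 on (ℤ/59ℤ)^× is x ↦ x^13, because 9·13 = 117 = 2·58 + 1 ≡ 1 (mod 58) and x^{58} = 1 for x ≠ 0 (Fermat). So ψ⁻¹(3) = 3^13 mod 59.
Repeated squaring mod 59: 3^1 ≡ 3, 3^2 ≡ 3² = 9, 3^4 ≡ 9² = 81 ≡ 22, 3^8 ≡ 22² = 484 ≡ 12. Since 13 = 8 + 4 + 1, 3^13 ≡ 12·22·3: 12·22 = 264 ≡ 28, then 28·3 = 84 ≡ 25. So 3^13 ≡ 25 (mod 59).
Hence ψ⁻¹(3) = 25.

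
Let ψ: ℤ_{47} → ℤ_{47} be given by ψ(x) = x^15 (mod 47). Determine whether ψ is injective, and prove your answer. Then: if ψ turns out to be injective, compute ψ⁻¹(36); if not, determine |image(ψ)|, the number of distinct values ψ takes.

25

Since 47 is prime, the nonzero elements of ℤ_{47} form a cyclic group of order 46.
As gcd(15, 46) = 1, raising to the 15th power is a bijection on this group: if u^15 ≡ v^15 then (uv^{−1})^15 = 1, and the only element of order dividing gcd(15, 46) = 1 is 1, so u = v.
With ψ(0) = 0 this makes ψ injective on all of ℤ_{47}, hence bijective (finite equal-size domain and codomain). In particular ψ is injective.
Since ψ is injective, we find the preimage of 36. The inverse of x ↦ x^15 on (ℤ_{47})^× is x ↦ x^43, because 15·43 = 645 = 14·46 + 1 ≡ 1 (mod 46) and x^{46} = 1 for x ≠ 0 (Fermat). So ψ⁻¹(36) = 36^43 mod 47.
Repeated squaring mod 47: 36^1 ≡ 36, 36^2 ≡ 36² = 1296 ≡ 27, 36^4 ≡ 27² = 729 ≡ 24, 36^8 ≡ 24² = 576 ≡ 12, 36^16 ≡ 12² = 144 ≡ 3, 36^32 ≡ 3² = 9. Since 43 = 32 + 8 + 2 + 1, 36^43 ≡ 9·12·27·36: 9·12 = 108 ≡ 14, then 14·27 = 378 ≡ 2, then 2·36 = 72 ≡ 25. So 36^43 ≡ 25 (mod 47).
Hence ψ⁻¹(36) = 25.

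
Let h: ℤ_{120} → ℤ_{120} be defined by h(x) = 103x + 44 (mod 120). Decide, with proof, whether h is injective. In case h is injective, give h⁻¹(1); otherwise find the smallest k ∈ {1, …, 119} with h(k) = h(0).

59

If h(u) = h(v), then 103u ≡ 103v (mod 120). Because gcd(103, 120) = 1, we may cancel 103 to get u ≡ v (mod 120).
Therefore h is injective.
We now compute 103⁻¹ mod 120 explicitly. Euclid's algorithm: 120 = 1·103 + 17, 103 = 6·17 + 1; back-substituting gives 1 = 7·103 − 6·120, so 103⁻¹ ≡ 7 (mod 120).
Since h is injective, we compute h⁻¹(1): solve 103x + 44 ≡ 1 (mod 120), i.e. 103x ≡ 77 (mod 120).
Multiplying by 103⁻¹ = 7 gives x ≡ 7·77 = 539 = 4·120 + 59 ≡ 59 (mod 120).
Check: h(59) = 103·59 + 44 = 6121 = 51·120 + 1 ≡ 1 (mod 120).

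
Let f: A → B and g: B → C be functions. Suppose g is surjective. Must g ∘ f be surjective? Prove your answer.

No. Take A = {0}, B = C = {0, 1, 2}, f(0) = 0, and g = identity (surjective).
Then (g ∘ f)(0) = 0, and 2 ∈ C has no preimage under g ∘ f, so g ∘ f is not surjective.

not surjective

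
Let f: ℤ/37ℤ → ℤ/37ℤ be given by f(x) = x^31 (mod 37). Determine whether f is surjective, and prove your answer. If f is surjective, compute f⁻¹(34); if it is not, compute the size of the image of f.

33

Since 37 is prime, the nonzero elements of ℤ/37ℤ form a cyclic group of order 36.
As gcd(31, 36) = 1, raising to the 31st power is a bijection on this group: if a^31 ≡ b^31 then (ab^{−1})^31 = 1, and the only element of order dividing gcd(31, 36) = 1 is 1, so a = b.
With f(0) = 0 this makes f injective on all of ℤ/37ℤ, hence bijective (finite equal-size domain and codomain). In particular f is surjective.
Since f is surjective, we find the preimage of 34. The inverse of x ↦ x^31 on (ℤ/37ℤ)^× is x ↦ x^7, because 31·7 = 217 = 6·36 + 1 ≡ 1 (mod 36) and x^{36} = 1 for x ≠ 0 (Fermat). So f⁻¹(34) = 34^7 mod 37.
Repeated squaring mod 37: 34^1 ≡ 34, 34^2 ≡ 34² = 1156 ≡ 9, 34^4 ≡ 9² = 81 ≡ 7. Since 7 = 4 + 2 + 1, 34^7 ≡ 7·9·34: 7·9 = 63 ≡ 26, then 26·34 = 884 ≡ 33. So 34^7 ≡ 33 (mod 37).
Hence f⁻¹(34) = 33.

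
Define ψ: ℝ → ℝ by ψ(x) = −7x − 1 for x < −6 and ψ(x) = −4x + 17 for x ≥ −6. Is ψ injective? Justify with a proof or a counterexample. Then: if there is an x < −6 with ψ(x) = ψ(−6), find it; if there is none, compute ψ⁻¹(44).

-45/7

Both pieces are strictly decreasing (slopes −7 and −4), so each is injective on its own interval.
The left piece maps (−∞, −6) onto (41, ∞); the right piece maps [−6, ∞) onto (−∞, 41].
These images are disjoint, so no value is attained by both pieces. So ψ is injective.
Because the two images are disjoint, no x < −6 has ψ(x) = ψ(−6), so we compute ψ⁻¹(44): 44 lies in (41, ∞), so solve −7x − 1 = 44: x = (44 + 1)/(−7) = −45/7.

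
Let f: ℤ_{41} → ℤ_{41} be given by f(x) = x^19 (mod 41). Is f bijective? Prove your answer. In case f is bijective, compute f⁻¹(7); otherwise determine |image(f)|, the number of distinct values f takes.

35

Since 41 is prime, the nonzero elements of ℤ_{41} form a cyclic group of order 40.
As gcd(19, 40) = 1, raising to the 19th power is a bijection on this group: if a^19 ≡ b^19 then (ab^{−1})^19 = 1, and the only element of order dividing gcd(19, 40) = 1 is 1, so a = b.
With f(0) = 0 this makes f injective on all of ℤ_{41}, hence bijective (finite equal-size domain and codomain). In particular f is bijective.
Since f is bijective, we find the preimage of 7. The inverse of x ↦ x^19 on (ℤ_{41})^× is x ↦ x^19, because 19·19 = 361 = 9·40 + 1 ≡ 1 (mod 40) and x^{40} = 1 for x ≠ 0 (Fermat). So f⁻¹(7) = 7^19 mod 41.
Repeated squaring mod 41: 7^1 ≡ 7, 7^2 ≡ 7² = 49 ≡ 8, 7^4 ≡ 8² = 64 ≡ 23, 7^8 ≡ 23² = 529 ≡ 37, 7^16 ≡ 37² = 1369 ≡ 16. Since 19 = 16 + 2 + 1, 7^19 ≡ 16·8·7: 16·8 = 128 ≡ 5, then 5·7 = 35. So 7^19 ≡ 35 (mod 41).
Hence f⁻¹(7) = 35.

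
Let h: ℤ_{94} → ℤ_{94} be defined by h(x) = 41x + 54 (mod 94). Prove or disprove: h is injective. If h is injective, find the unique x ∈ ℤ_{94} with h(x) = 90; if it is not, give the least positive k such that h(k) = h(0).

88

If h(s) = h(t), then 41s ≡ 41t (mod 94). Because gcd(41, 94) = 1, we may cancel 41 to get s ≡ t (mod 94).
Hence h is injective.
We now compute 41⁻¹ mod 94 explicitly. Euclid's algorithm: 94 = 2·41 + 12, 41 = 3·12 + 5, 12 = 2·5 + 2, 5 = 2·2 + 1; back-substituting gives 1 = 39·41 − 17·94, so 41⁻¹ ≡ 39 (mod 94).
Since h is injective, we find h⁻¹(90): we need 41x ≡ 90 − 54 ≡ 36 (mod 94). Using 41⁻¹ = 39: x ≡ 39·36 = 1404 = 14·94 + 88, so x = 88.
Check: h(88) = 41·88 + 54 = 3662 = 38·94 + 90 ≡ 90 (mod 94).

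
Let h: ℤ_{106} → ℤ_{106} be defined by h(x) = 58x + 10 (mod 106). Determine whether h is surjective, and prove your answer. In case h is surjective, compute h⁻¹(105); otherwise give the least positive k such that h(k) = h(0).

53

Recall: h is surjective if every y in the codomain equals h(x) for some x in the domain.
Since gcd(58, 106) = 2, we have 58x ≡ 0 (mod 2) for all x, so h(x) ≡ 0 (mod 2).
But 1 ≢ 0 (mod 2), so 1 ∈ ℤ_{106} has no preimage. So h is not surjective.
Since h is not surjective, we find the least positive k with h(k) = h(0): this means 58k ≡ 0 (mod 106), i.e. 106 ∣ 58k. Since gcd(58, 106) = 2, dividing through by 2 this holds exactly when 53 ∣ 29k, and as gcd(29, 53) = 1, exactly when 53 ∣ k.
The smallest positive such k is 53.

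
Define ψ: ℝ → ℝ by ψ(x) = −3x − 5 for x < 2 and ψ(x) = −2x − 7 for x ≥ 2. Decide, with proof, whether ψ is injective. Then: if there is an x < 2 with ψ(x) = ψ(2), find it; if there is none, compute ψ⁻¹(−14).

Both pieces are strictly decreasing (slopes −3 and −2), so each is injective on its own interval.
The left piece maps (−∞, 2) onto (−11, ∞); the right piece maps [2, ∞) onto (−∞, −11].
These images are disjoint, so no value is attained by both pieces. Thus ψ is injective.
Because the two images are disjoint, no x < 2 has ψ(x) = ψ(2), so we compute ψ⁻¹(−14): −14 lies in (−∞, −11], so solve −2x − 7 = −14: x = (−14 + 7)/(−2) = 7/2.

7/2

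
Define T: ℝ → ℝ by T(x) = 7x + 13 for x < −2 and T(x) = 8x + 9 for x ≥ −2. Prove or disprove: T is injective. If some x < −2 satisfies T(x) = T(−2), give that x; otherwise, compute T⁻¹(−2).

Both pieces are strictly increasing (slopes 7 and 8), so each is injective on its own interval.
The left piece maps (−∞, −2) onto (−∞, −1); the right piece maps [−2, ∞) onto [−7, ∞).
These images overlap. In particular T(−2) = −7 (right piece), and solving 7x + 13 = −7 on the left piece gives x = −20/7 < −2.
So T(−20/7) = T(−2) with −20/7 ≠ −2, and T is not injective. This x = −20/7 is the requested value below −2.

-20/7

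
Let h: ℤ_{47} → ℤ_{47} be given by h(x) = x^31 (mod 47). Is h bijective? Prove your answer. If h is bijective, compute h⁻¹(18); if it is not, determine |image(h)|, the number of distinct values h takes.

Since 47 is prime, the nonzero elements of ℤ_{47} form a cyclic group of order 46.
As gcd(31, 46) = 1, raising to the 31st power is a bijection on this group: if s^31 ≡ t^31 then (st^{−1})^31 = 1, and the only element of order dividing gcd(31, 46) = 1 is 1, so s = t.
With h(0) = 0 this makes h injective on all of ℤ_{47}, hence bijective (finite equal-size domain and codomain). In particular h is bijective.
Since h is bijective, we find the preimage of 18. The inverse of x ↦ x^31 on (ℤ_{47})^× is x ↦ x^3, because 31·3 = 93 = 2·46 + 1 ≡ 1 (mod 46) and x^{46} = 1 for x ≠ 0 (Fermat). So h⁻¹(18) = 18^3 mod 47.
Repeated squaring mod 47: 18^1 ≡ 18, 18^2 ≡ 18² = 324 ≡ 42. Since 3 = 2 + 1, 18^3 ≡ 42·18: 42·18 = 756 ≡ 4. So 18^3 ≡ 4 (mod 47).
Hence h⁻¹(18) = 4.

4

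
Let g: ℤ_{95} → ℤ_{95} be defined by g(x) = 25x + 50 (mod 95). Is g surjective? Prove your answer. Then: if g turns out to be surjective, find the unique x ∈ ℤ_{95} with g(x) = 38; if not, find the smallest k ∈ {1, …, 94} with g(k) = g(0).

19

By definition, surjectivity means every element of the codomain has a preimage under g.
Since gcd(25, 95) = 5, we have 25x ≡ 0 (mod 5) for all x, so g(x) ≡ 0 (mod 5).
But 1 ≢ 0 (mod 5), so 1 ∈ ℤ_{95} has no preimage. Thus g is not surjective.
Since g is not surjective, we find the least positive k with g(k) = g(0): this means 25k ≡ 0 (mod 95), i.e. 95 ∣ 25k. Since gcd(25, 95) = 5, dividing through by 5 this holds exactly when 19 ∣ 5k, and as gcd(5, 19) = 1, exactly when 19 ∣ k.
The smallest positive such k is 19.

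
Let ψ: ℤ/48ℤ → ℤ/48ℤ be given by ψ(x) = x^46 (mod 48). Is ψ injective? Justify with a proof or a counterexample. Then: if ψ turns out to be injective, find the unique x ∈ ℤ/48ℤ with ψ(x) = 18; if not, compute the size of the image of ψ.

ψ(2): Repeated squaring mod 48: 2^1 ≡ 2, 2^2 ≡ 2² = 4, 2^4 ≡ 4² = 16, 2^8 ≡ 16² = 256 ≡ 16, 2^16 ≡ 16² = 256 ≡ 16, 2^32 ≡ 16² = 256 ≡ 16. Since 46 = 32 + 8 + 4 + 2, 2^46 ≡ 16·16·16·4: 16·16 = 256 ≡ 16, then 16·16 = 256 ≡ 16, then 16·4 = 64 ≡ 16. So 2^46 ≡ 16 (mod 48).
ψ(4): Repeated squaring mod 48: 4^1 ≡ 4, 4^2 ≡ 4² = 16, 4^4 ≡ 16² = 256 ≡ 16, 4^8 ≡ 16² = 256 ≡ 16, 4^16 ≡ 16² = 256 ≡ 16, 4^32 ≡ 16² = 256 ≡ 16. Since 46 = 32 + 8 + 4 + 2, 4^46 ≡ 16·16·16·16: 16·16 = 256 ≡ 16, then 16·16 = 256 ≡ 16, then 16·16 = 256 ≡ 16. So 4^46 ≡ 16 (mod 48).
So ψ(2) = ψ(4) = 16 while 2 ≠ 4, so ψ is not injective.
Since ψ is not injective, we determine |image(ψ)|. Computing x^46 mod 48 for each x (by repeated squaring, reducing mod 48 at every step), the values ψ(0), ψ(1), …, ψ(47) are: 0, 1, 16, 9, 16, 25, 0, 1, 16, 33, 16, 25, 0, 25, 16, 33, 16, 1, 0, 25, 16, 9, 16, 1, 0, 1, 16, 9, 16, 25, 0, 1, 16, 33, 16, 25, 0, 25, 16, 33, 16, 1, 0, 25, 16, 9, 16, 1.
The distinct values are {0, 1, 9, 16, 25, 33}; there are 6 of them.

6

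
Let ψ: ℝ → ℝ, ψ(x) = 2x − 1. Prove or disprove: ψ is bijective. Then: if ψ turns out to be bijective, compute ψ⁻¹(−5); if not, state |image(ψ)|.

By definition, ψ is injective when ψ(u) = ψ(v) forces u = v.
Suppose ψ(u) = ψ(v). Then 2u − 1 = 2v − 1, therefore 2u = 2v, therefore u = v.
For any y ∈ ℝ, x = (y + 1)/2 satisfies ψ(x) = y.
Therefore ψ is bijective.
Since ψ is bijective, we compute ψ⁻¹(−5) = (−5 + 1)/2 = −2.

-2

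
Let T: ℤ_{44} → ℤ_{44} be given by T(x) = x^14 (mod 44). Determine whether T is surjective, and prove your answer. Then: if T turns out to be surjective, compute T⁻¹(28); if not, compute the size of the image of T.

12

T(10): Repeated squaring mod 44: 10^1 ≡ 10, 10^2 ≡ 10² = 100 ≡ 12, 10^4 ≡ 12² = 144 ≡ 12, 10^8 ≡ 12² = 144 ≡ 12. Since 14 = 8 + 4 + 2, 10^14 ≡ 12·12·12: 12·12 = 144 ≡ 12, then 12·12 = 144 ≡ 12. So 10^14 ≡ 12 (mod 44).
T(12): Repeated squaring mod 44: 12^1 ≡ 12, 12^2 ≡ 12² = 144 ≡ 12, 12^4 ≡ 12² = 144 ≡ 12, 12^8 ≡ 12² = 144 ≡ 12. Since 14 = 8 + 4 + 2, 12^14 ≡ 12·12·12: 12·12 = 144 ≡ 12, then 12·12 = 144 ≡ 12. So 12^14 ≡ 12 (mod 44).
So T(10) = T(12) = 12 while 10 ≠ 12, therefore T is not injective.
A non-injective map from the 44-element set ℤ_{44} to itself takes at most 43 distinct values, so it cannot be surjective. Thus T is not surjective.
Since T is not surjective, we determine |image(T)|. Computing x^14 mod 44 for each x (by repeated squaring, reducing mod 44 at every step), the values T(0), T(1), …, T(43) are: 0, 1, 16, 37, 36, 9, 20, 25, 4, 5, 12, 33, 12, 5, 4, 25, 20, 9, 36, 37, 16, 1, 0, 1, 16, 37, 36, 9, 20, 25, 4, 5, 12, 33, 12, 5, 4, 25, 20, 9, 36, 37, 16, 1.
The distinct values are {0, 1, 4, 5, 9, 12, 16, 20, 25, 33, 36, 37}; there are 12 of them.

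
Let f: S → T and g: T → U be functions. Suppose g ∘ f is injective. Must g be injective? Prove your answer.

No. Take S = {0, 1}, T = {0, 1, 2, 3, 4}, U = {0, 1, 2, 3, 4}, f(a) = a for each a ∈ S, and g(b) = 3 if b ∈ {3, 4} else g(b) = b.
Then g ∘ f = f is injective (S ⊂ T and f is the inclusion), but g(3) = g(4) = 3 with 3 ≠ 4, so g is not injective.

not injective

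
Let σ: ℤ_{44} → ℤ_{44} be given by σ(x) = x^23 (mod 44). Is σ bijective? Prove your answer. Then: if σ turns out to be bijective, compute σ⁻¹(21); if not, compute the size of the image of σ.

33

σ(0) = 0^23 = 0.
σ(22): Repeated squaring mod 44: 22^1 ≡ 22, 22^2 ≡ 22² = 484 ≡ 0, 22^4 ≡ 0² = 0, 22^8 ≡ 0² = 0, 22^16 ≡ 0² = 0. Since 23 = 16 + 4 + 2 + 1, 22^23 ≡ 0·0·0·22: 0·0 = 0, then 0·0 = 0, then 0·22 = 0. So 22^23 ≡ 0 (mod 44).
So σ(0) = σ(22) = 0 while 0 ≠ 22, hence σ is not injective, hence not bijective.
Since σ is not bijective, we determine |image(σ)|. Computing x^23 mod 44 for each x (by repeated squaring, reducing mod 44 at every step), the values σ(0), σ(1), …, σ(43) are: 0, 1, 8, 27, 20, 37, 40, 35, 28, 25, 32, 11, 12, 41, 16, 31, 4, 29, 24, 39, 36, 21, 0, 23, 8, 5, 20, 15, 40, 13, 28, 3, 32, 33, 12, 19, 16, 9, 4, 7, 24, 17, 36, 43.
The distinct values are {0, 1, 3, 4, 5, 7, 8, 9, 11, 12, 13, 15, 16, 17, 19, 20, 21, 23, 24, 25, 27, 28, 29, 31, 32, 33, 35, 36, 37, 39, 40, 41, 43}; there are 33 of them.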